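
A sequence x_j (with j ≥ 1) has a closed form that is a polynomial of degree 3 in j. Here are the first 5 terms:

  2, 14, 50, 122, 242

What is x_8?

1st diffs: 12, 36, 72, 120.
2nd diffs: 24, 36, 48.
3rd diffs: 12, 12 (constant).
Newton forward-difference form: x_j = 2 + 12·C(j-1,1) + 24·C(j-1,2) + 12·C(j-1,3).
At j = 8: j-1 = 7, so x_8 = 2 + 84 + 504 + 420 = 1010.

1010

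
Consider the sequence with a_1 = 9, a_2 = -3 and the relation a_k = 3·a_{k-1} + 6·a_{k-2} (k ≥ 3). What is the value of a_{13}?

Compute successive terms:
a_3 = 45; a_4 = 117; a_5 = 621; …; a_{10} = 950373; a_{11} = 4156029; a_{12} = 18170325; a_{13} = 79447149.

79447149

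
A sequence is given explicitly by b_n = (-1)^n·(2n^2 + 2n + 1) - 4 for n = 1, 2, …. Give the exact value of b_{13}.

(-1)^13 = -1; 2n^2 + 2n + 1 at n=13 is 365; so b_{13} = -369.

-369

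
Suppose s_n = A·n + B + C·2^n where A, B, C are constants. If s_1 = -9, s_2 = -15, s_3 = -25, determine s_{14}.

-32799

Write the equations: A + B + 2C = -9; 2A + B + 4C = -15; 3A + B + 8C = -25.
Subtracting the first from the second: A + 2C = -6.
Subtracting the second from the third: A + 4C = -10.
Solving: C = -2, A = -2, then B = -3.
Hence s_{14} = -2·14 + (-3) + (-2)·16384 = -32799.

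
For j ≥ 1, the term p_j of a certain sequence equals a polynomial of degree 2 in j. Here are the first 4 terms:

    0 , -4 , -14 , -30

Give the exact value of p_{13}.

-444

1st diffs: -4, -10, -16.
2nd diffs: -6, -6 (constant).
Newton forward-difference form: p_j = (-4)·C(j-1,1) + (-6)·C(j-1,2).
At j = 13: j-1 = 12, so p_{13} = -48 - 396 = -444.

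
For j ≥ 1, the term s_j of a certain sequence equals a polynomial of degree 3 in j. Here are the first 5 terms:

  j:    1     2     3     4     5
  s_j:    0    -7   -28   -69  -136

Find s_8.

-553

1st diffs: -7, -21, -41, -67.
2nd diffs: -14, -20, -26.
3rd diffs: -6, -6 (constant).
Newton forward-difference form: s_j = (-7)·C(j-1,1) + (-14)·C(j-1,2) + (-6)·C(j-1,3).
At j = 8: j-1 = 7, so s_8 = -49 - 294 - 210 = -553.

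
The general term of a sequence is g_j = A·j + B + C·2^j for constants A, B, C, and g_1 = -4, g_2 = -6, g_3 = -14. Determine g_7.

-358

At j = 1, 2, 3: A + B + 2C = -4; 2A + B + 4C = -6; 3A + B + 8C = -14.
Subtracting the first from the second: A + 2C = -2.
Subtracting the second from the third: A + 4C = -8.
Solving: C = -3, A = 4, then B = -2.
Therefore g_7 = 28 + (-2) + (-3)·128 = -358.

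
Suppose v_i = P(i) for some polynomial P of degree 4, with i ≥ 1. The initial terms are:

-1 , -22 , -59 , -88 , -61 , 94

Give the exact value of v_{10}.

1st diffs: -21, -37, -29, 27, 155.
2nd diffs: -16, 8, 56, 128.
3rd diffs: 24, 48, 72.
4th diffs: 24, 24 (constant).
Newton forward-difference form: v_i = -1 + (-21)·C(i-1,1) + (-16)·C(i-1,2) + 24·C(i-1,3) + 24·C(i-1,4).
At i = 10: i-1 = 9, so v_{10} = -1 - 189 - 576 + 2016 + 3024 = 4274.

4274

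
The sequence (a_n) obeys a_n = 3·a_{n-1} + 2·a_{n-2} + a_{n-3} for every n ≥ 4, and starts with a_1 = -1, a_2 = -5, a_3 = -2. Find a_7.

-785

Applying the relation repeatedly:
a_4 = -17; a_5 = -60; a_6 = -216; a_7 = -785.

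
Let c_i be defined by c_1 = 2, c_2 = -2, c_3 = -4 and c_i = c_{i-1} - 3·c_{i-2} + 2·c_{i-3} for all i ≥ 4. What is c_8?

22

Compute successive terms:
c_4 = 6; c_5 = 14; c_6 = -12; c_7 = -42; c_8 = 22.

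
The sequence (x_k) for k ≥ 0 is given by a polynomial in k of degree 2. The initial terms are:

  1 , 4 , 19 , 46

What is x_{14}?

1st diffs: 3, 15, 27.
2nd diffs: 12, 12 (constant).
So x_k = 6k^2 - 3k + 1.
Evaluating at k = 14 gives x_{14} = 1135.

1135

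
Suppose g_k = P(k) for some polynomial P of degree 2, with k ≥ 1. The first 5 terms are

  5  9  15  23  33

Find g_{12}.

159

1st diffs: 4, 6, 8, 10.
2nd diffs: 2, 2, 2 (constant).
Newton forward-difference form: g_k = 5 + 4·C(k-1,1) + 2·C(k-1,2).
At k = 12: k-1 = 11, so g_{12} = 5 + 44 + 110 = 159.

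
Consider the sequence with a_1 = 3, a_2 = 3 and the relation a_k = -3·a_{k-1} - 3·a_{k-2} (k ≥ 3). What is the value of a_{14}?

Step forward from the initial values:
a_3 = -18, a_4 = 45, a_5 = -81, …, a_{11} = 2187, a_{12} = -2916, a_{13} = 2187, a_{14} = 2187.

2187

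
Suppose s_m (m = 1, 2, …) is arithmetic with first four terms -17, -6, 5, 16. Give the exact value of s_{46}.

Common difference d = 11.
s_m = -17 + (m - 1)·11.
s_{46} = -17 + 45·11 = 478.

478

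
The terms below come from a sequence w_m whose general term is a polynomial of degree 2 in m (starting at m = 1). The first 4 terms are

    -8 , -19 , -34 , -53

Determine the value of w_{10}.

1st diffs: -11, -15, -19.
2nd diffs: -4, -4 (constant).
Newton forward-difference form: w_m = -8 + (-11)·C(m-1,1) + (-4)·C(m-1,2).
At m = 10: m-1 = 9, so w_{10} = -8 - 99 - 144 = -251.

-251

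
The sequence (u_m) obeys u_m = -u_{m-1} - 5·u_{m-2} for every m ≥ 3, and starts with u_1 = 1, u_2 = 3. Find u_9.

Applying the relation repeatedly:
u_3 = -8  u_4 = -7  u_5 = 47  u_6 = -12  u_7 = -223  u_8 = 283  u_9 = 832.

832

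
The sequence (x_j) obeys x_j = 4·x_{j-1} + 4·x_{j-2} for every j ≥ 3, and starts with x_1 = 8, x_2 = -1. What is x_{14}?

771272704

x_3 = 28;  x_4 = 108;  x_5 = 544;  …;  x_{11} = 6851584;  x_{12} = 33082368;  x_{13} = 159735808;  x_{14} = 771272704.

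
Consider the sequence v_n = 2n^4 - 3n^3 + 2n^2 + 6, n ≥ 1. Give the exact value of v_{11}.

v_{11} = 2·11^4 - 3·11^3 + 2·11^2 + 6 = 25537.

25537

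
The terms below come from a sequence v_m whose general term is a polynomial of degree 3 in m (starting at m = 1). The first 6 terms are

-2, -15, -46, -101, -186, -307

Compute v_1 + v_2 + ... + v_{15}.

1st diffs: -13, -31, -55, -85, -121.
2nd diffs: -18, -24, -30, -36.
3rd diffs: -6, -6, -6 (constant).
Newton forward-difference form: v_m = -2 + (-13)·C(m-1,1) + (-18)·C(m-1,2) + (-6)·C(m-1,3).
Continuing: …, -470, -681, -946, -1271, …, v_{15} = -4006.
Summing m = 1..15 (15 terms) gives -17775.

-17775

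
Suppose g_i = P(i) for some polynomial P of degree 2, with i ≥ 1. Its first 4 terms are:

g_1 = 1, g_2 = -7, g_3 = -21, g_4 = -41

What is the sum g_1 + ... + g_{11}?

-1419

1st diffs: -8, -14, -20.
2nd diffs: -6, -6 (constant).
So g_i = -3i^2 + i + 3.
Continuing: …, -67, -99, -137, -181, …, g_{11} = -349.
Summing i = 1..11 (11 terms) gives -1419.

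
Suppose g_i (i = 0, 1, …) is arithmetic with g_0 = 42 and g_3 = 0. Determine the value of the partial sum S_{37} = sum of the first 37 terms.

-7770

Common difference d = (0 - 42) / (3 - 0) = -14.
g_i = 42 + (i - 0)·(-14).
g_{36} = -462; S = 37·(42 + (-462))/2 = -7770.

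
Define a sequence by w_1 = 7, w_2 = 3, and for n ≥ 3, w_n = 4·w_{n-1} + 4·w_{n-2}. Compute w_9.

459520

w_3 = 40  w_4 = 172  w_5 = 848  w_6 = 4080  w_7 = 19712  w_8 = 95168  w_9 = 459520.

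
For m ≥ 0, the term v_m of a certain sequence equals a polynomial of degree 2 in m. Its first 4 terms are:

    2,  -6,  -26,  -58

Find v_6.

-226

1st diffs: -8, -20, -32.
2nd diffs: -12, -12 (constant).
Newton forward-difference form: v_m = 2 + (-8)·C(m,1) + (-12)·C(m,2).
At m = 6: m = 6, so v_6 = 2 - 48 - 180 = -226.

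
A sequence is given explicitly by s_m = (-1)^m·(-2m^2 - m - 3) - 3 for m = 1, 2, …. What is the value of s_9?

(-1)^9 = -1; -2m^2 - m - 3 at m=9 is -174; so s_9 = 171.

171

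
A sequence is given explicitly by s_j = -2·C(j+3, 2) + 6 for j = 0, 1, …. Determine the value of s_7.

C(10, 2) = 45, so s_7 = -84.

-84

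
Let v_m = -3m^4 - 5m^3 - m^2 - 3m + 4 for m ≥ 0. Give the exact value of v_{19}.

-425672

v_{19} = -3·19^4 - 5·19^3 - 1·19^2 - 3·19 + 4 = -425672.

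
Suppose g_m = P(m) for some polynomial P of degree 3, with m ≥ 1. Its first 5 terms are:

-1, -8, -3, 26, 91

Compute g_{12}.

1st diffs: -7, 5, 29, 65.
2nd diffs: 12, 24, 36.
3rd diffs: 12, 12 (constant).
Newton forward-difference form: g_m = -1 + (-7)·C(m-1,1) + 12·C(m-1,2) + 12·C(m-1,3).
At m = 12: m-1 = 11, so g_{12} = -1 - 77 + 660 + 1980 = 2562.

2562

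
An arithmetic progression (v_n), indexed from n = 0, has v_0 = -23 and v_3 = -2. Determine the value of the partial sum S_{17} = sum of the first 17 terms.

Common difference d = (-2 - (-23)) / (3 - 0) = 7.
v_n = -23 + (n - 0)·7.
v_{16} = 89; S = 17·(-23 + 89)/2 = 561.

561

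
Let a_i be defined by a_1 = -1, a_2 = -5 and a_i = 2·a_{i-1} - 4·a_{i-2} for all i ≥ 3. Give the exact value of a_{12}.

Compute successive terms:
a_3 = -6, a_4 = 8, a_5 = 40, a_6 = 48, a_7 = -64, a_8 = -320, a_9 = -384, a_{10} = 512, a_{11} = 2560, a_{12} = 3072.

3072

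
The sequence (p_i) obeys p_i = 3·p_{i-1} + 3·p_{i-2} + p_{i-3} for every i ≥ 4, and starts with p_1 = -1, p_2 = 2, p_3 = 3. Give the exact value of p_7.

p_4 = 14  p_5 = 53  p_6 = 204  p_7 = 785.

785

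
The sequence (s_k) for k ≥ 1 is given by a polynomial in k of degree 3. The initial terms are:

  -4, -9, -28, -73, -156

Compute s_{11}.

1st diffs: -5, -19, -45, -83.
2nd diffs: -14, -26, -38.
3rd diffs: -12, -12 (constant).
Newton forward-difference form: s_k = -4 + (-5)·C(k-1,1) + (-14)·C(k-1,2) + (-12)·C(k-1,3).
At k = 11: k-1 = 10, so s_{11} = -4 - 50 - 630 - 1440 = -2124.

-2124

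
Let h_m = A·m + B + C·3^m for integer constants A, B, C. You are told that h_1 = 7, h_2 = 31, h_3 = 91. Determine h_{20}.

At m = 1, 2, 3: A + B + 3C = 7; 2A + B + 9C = 31; 3A + B + 27C = 91.
Subtracting the first from the second: A + 6C = 24.
Subtracting the second from the third: A + 18C = 60.
Solving: C = 3, A = 6, then B = -8.
Hence h_{20} = 6·20 + (-8) + 3·3486784401 = 10460353315.

10460353315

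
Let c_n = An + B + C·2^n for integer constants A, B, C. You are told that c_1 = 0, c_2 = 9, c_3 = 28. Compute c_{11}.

Plug in n = 1, 2, 3: A + B + 2C = 0; 2A + B + 4C = 9; 3A + B + 8C = 28.
Subtracting the first from the second: A + 2C = 9.
Subtracting the second from the third: A + 4C = 19.
Solving: C = 5, A = -1, then B = -9.
So c_n = -1·n + (-9) + 5·2^n; at n=11 this is 10220.

10220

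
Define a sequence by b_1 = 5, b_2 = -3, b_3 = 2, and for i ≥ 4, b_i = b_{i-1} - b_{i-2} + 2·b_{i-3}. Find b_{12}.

Applying the relation repeatedly:
b_4 = 15  b_5 = 7  b_6 = -4  b_7 = 19  b_8 = 37  b_9 = 10  b_{10} = 11  b_{11} = 75  b_{12} = 84.

84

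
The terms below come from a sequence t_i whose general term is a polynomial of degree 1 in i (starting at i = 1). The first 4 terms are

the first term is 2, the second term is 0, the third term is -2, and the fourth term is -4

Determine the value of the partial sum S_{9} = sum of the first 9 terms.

-54

1st diffs: -2, -2, -2 (constant).
So t_i = -2i + 4.
Continuing: …, -6, -8, -10, -12, …, t_9 = -14.
Summing i = 1..9 (9 terms) gives -54.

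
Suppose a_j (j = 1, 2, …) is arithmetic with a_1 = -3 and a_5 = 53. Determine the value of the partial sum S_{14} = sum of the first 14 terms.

Common difference d = (53 - (-3)) / (5 - 1) = 14.
a_j = -3 + (j - 1)·14.
a_{14} = 179; S = 14·(-3 + 179)/2 = 1232.

1232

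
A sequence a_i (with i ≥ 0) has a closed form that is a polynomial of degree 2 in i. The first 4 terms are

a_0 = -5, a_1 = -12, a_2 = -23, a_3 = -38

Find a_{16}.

-597

1st diffs: -7, -11, -15.
2nd diffs: -4, -4 (constant).
Newton forward-difference form: a_i = -5 + (-7)·C(i,1) + (-4)·C(i,2).
At i = 16: i = 16, so a_{16} = -5 - 112 - 480 = -597.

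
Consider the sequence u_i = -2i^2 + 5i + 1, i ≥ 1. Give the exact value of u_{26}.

u_{26} = -2·26^2 + 5·26 + 1 = -1221.

-1221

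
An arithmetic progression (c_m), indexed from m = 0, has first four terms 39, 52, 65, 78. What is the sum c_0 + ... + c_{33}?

Common difference d = 13.
c_m = 39 + (m - 0)·13.
c_{33} = 468; S = 34·(39 + 468)/2 = 8619.

8619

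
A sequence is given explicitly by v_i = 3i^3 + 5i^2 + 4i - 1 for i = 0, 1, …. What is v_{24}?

v_{24} = 3·24^3 + 5·24^2 + 4·24 - 1 = 44447.

44447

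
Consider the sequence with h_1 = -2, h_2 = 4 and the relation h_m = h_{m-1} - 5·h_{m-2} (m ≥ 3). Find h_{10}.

-3926

Step forward from the initial values:
h_3 = 14;  h_4 = -6;  h_5 = -76;  h_6 = -46;  h_7 = 334;  h_8 = 564;  h_9 = -1106;  h_{10} = -3926.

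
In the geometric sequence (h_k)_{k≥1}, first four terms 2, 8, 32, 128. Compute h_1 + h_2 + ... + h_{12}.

11184810

Common ratio r = 4.
h_k = 2·4^(k-1).
S = 2·(4^12 - 1)/(4 - 1) = 2·(16777216 - 1)/(3) = 11184810.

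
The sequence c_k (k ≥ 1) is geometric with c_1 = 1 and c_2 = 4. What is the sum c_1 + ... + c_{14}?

Common ratio r = 4.
c_k = 1·4^(k-1).
S = 1·(4^14 - 1)/(4 - 1) = 1·(268435456 - 1)/(3) = 89478485.

89478485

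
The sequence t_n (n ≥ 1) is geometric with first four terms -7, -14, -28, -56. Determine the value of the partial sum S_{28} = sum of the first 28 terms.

-1879048185

Common ratio r = 2.
t_n = (-7)·2^(n-1).
S = (-7)·(2^28 - 1)/(2 - 1) = (-7)·(268435456 - 1)/(1) = -1879048185.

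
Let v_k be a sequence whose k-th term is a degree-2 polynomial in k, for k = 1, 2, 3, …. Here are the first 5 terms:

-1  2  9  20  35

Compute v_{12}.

252

1st diffs: 3, 7, 11, 15.
2nd diffs: 4, 4, 4 (constant).
So v_k = 2k^2 - 3k.
Evaluating at k = 12 gives v_{12} = 252.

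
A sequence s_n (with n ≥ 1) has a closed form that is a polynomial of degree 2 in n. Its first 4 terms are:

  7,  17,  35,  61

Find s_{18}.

1265

1st diffs: 10, 18, 26.
2nd diffs: 8, 8 (constant).
Newton forward-difference form: s_n = 7 + 10·C(n-1,1) + 8·C(n-1,2).
At n = 18: n-1 = 17, so s_{18} = 7 + 170 + 1088 = 1265.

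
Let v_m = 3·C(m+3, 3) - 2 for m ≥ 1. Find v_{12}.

1363

C(15, 3) = 455, so v_{12} = 1363.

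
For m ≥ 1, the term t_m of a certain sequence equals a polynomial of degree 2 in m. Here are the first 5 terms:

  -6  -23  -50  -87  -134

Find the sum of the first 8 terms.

-1084

1st diffs: -17, -27, -37, -47.
2nd diffs: -10, -10, -10 (constant).
Newton forward-difference form: t_m = -6 + (-17)·C(m-1,1) + (-10)·C(m-1,2).
Continuing: -191, -258, -335.
Summing m = 1..8 (8 terms) gives -1084.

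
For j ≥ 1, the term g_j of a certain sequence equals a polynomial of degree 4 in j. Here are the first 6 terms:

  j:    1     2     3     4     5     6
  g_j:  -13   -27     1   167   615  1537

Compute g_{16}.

1st diffs: -14, 28, 166, 448, 922.
2nd diffs: 42, 138, 282, 474.
3rd diffs: 96, 144, 192.
4th diffs: 48, 48 (constant).
So g_j = 2j^4 - 4j^3 - 5j^2 - j - 5.
Evaluating at j = 16 gives g_{16} = 113387.

113387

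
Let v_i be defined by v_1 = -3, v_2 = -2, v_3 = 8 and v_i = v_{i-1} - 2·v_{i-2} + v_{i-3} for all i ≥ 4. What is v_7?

8

Compute successive terms:
v_4 = 9  v_5 = -9  v_6 = -19  v_7 = 8.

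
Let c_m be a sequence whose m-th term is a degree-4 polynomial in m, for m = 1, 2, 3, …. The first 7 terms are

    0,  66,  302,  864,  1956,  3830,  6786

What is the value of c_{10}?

25866

1st diffs: 66, 236, 562, 1092, 1874, 2956.
2nd diffs: 170, 326, 530, 782, 1082.
3rd diffs: 156, 204, 252, 300.
4th diffs: 48, 48, 48 (constant).
So c_m = 2m^4 + 6m^3 - m^2 - 3m - 4.
Evaluating at m = 10 gives c_{10} = 25866.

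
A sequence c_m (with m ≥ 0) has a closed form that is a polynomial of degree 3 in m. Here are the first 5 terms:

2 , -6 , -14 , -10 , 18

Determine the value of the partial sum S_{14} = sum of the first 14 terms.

1st diffs: -8, -8, 4, 28.
2nd diffs: 0, 12, 24.
3rd diffs: 12, 12 (constant).
So c_m = 2m^3 - 6m^2 - 4m + 2.
Continuing: …, 82, 194, 366, 610, …, c_{13} = 3330.
Summing m = 0..13 (14 terms) gives 11312.

11312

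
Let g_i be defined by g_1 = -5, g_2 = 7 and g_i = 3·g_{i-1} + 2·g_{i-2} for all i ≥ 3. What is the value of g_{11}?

Compute successive terms:
g_3 = 11; g_4 = 47; g_5 = 163; g_6 = 583; g_7 = 2075; g_8 = 7391; g_9 = 26323; g_{10} = 93751; g_{11} = 333899.

333899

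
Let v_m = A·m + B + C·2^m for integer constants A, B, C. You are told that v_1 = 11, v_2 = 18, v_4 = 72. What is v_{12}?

20448

Plug in m = 1, 2, 4: A + B + 2C = 11; 2A + B + 4C = 18; 4A + B + 16C = 72.
Subtracting the first from the second: A + 2C = 7.
Subtracting the second from the third: 2A + 12C = 54.
Solving: C = 5, A = -3, then B = 4.
Therefore v_{12} = -36 + 4 + 5·4096 = 20448.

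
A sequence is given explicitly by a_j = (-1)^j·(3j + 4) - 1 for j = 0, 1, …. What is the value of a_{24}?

(-1)^24 = 1; 3j + 4 at j=24 is 76; so a_{24} = 75.

75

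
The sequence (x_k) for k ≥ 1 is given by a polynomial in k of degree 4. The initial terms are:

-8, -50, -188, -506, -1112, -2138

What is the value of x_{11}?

1st diffs: -42, -138, -318, -606, -1026.
2nd diffs: -96, -180, -288, -420.
3rd diffs: -84, -108, -132.
4th diffs: -24, -24 (constant).
Newton forward-difference form: x_k = -8 + (-42)·C(k-1,1) + (-96)·C(k-1,2) + (-84)·C(k-1,3) + (-24)·C(k-1,4).
At k = 11: k-1 = 10, so x_{11} = -8 - 420 - 4320 - 10080 - 5040 = -19868.

-19868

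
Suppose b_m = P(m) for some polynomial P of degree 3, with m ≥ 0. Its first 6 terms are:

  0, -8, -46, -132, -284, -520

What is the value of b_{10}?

-3590

1st diffs: -8, -38, -86, -152, -236.
2nd diffs: -30, -48, -66, -84.
3rd diffs: -18, -18, -18 (constant).
So b_m = -3m^3 - 6m^2 + m.
Evaluating at m = 10 gives b_{10} = -3590.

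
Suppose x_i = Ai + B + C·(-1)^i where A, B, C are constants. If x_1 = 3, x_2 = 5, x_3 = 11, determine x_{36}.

141

Write the equations: A + B - C = 3; 2A + B + C = 5; 3A + B - C = 11.
Subtracting the first from the second: A + 2C = 2.
Subtracting the second from the third: A - 2C = 6.
Solving: C = -1, A = 4, then B = -2.
Therefore x_{36} = 144 + (-2) + (-1)·1 = 141.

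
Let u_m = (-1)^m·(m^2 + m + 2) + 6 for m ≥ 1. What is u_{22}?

(-1)^22 = 1; m^2 + m + 2 at m=22 is 508; so u_{22} = 514.

514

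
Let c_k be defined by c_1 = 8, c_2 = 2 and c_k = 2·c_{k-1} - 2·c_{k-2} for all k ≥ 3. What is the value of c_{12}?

-448

Applying the relation repeatedly:
c_3 = -12, c_4 = -28, c_5 = -32, c_6 = -8, c_7 = 48, c_8 = 112, c_9 = 128, c_{10} = 32, c_{11} = -192, c_{12} = -448.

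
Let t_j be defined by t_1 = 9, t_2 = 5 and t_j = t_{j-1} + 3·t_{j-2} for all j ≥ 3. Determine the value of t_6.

Applying the relation repeatedly:
t_3 = 32  t_4 = 47  t_5 = 143  t_6 = 284.

284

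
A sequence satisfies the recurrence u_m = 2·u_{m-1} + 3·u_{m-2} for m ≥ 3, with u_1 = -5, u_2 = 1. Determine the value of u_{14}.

Applying the relation repeatedly:
u_3 = -13; u_4 = -23; u_5 = -85; …; u_{11} = -59053; u_{12} = -177143; u_{13} = -531445; u_{14} = -1594319.
(Characteristic roots are 3 and -1.)

-1594319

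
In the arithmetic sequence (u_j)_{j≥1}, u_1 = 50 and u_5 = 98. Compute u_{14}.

Common difference d = (98 - 50) / (5 - 1) = 12.
u_j = 50 + (j - 1)·12.
u_{14} = 50 + 13·12 = 206.

206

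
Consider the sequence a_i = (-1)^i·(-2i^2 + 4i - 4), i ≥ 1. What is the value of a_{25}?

1154

(-1)^25 = -1; -2i^2 + 4i - 4 at i=25 is -1154; so a_{25} = 1154.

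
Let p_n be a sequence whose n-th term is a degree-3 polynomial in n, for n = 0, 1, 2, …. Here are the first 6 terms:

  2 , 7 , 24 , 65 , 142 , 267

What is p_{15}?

1st diffs: 5, 17, 41, 77, 125.
2nd diffs: 12, 24, 36, 48.
3rd diffs: 12, 12, 12 (constant).
Newton forward-difference form: p_n = 2 + 5·C(n,1) + 12·C(n,2) + 12·C(n,3).
At n = 15: n = 15, so p_{15} = 2 + 75 + 1260 + 5460 = 6797.

6797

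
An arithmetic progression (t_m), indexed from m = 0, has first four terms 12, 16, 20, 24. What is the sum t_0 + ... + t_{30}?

2232

Common difference d = 4.
t_m = 12 + (m - 0)·4.
t_{30} = 132; S = 31·(12 + 132)/2 = 2232.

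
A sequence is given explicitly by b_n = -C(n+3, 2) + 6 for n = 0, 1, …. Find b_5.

C(8, 2) = 28, so b_5 = -22.

-22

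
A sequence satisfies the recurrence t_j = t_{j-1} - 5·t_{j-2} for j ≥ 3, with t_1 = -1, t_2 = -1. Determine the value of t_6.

t_3 = 4;  t_4 = 9;  t_5 = -11;  t_6 = -56.

-56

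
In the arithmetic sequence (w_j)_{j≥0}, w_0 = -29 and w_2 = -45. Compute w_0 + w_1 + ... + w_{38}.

-7059

Common difference d = (-45 - (-29)) / (2 - 0) = -8.
w_j = -29 + (j - 0)·(-8).
w_{38} = -333; S = 39·(-29 + (-333))/2 = -7059.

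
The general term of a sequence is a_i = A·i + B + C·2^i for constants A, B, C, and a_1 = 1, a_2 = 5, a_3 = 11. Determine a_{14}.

At i = 1, 2, 3: A + B + 2C = 1; 2A + B + 4C = 5; 3A + B + 8C = 11.
Subtracting the first from the second: A + 2C = 4.
Subtracting the second from the third: A + 4C = 6.
Solving: C = 1, A = 2, then B = -3.
Therefore a_{14} = 28 + (-3) + 1·16384 = 16409.

16409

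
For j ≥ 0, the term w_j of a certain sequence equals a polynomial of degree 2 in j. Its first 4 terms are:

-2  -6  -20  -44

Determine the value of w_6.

-176

1st diffs: -4, -14, -24.
2nd diffs: -10, -10 (constant).
So w_j = -5j^2 + j - 2.
Evaluating at j = 6 gives w_6 = -176.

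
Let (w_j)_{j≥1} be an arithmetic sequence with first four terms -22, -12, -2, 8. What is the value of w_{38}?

Common difference d = 10.
w_j = -22 + (j - 1)·10.
w_{38} = -22 + 37·10 = 348.

348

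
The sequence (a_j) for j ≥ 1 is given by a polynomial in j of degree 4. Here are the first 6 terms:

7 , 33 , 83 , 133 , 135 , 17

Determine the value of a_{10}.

1st diffs: 26, 50, 50, 2, -118.
2nd diffs: 24, 0, -48, -120.
3rd diffs: -24, -48, -72.
4th diffs: -24, -24 (constant).
So a_j = -j^4 + 6j^3 + j^2 - 4j + 5.
Evaluating at j = 10 gives a_{10} = -3935.

-3935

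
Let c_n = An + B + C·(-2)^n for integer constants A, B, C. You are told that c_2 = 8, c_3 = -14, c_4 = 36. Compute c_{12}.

Write the equations: 2A + B + 4C = 8; 3A + B - 8C = -14; 4A + B + 16C = 36.
Subtracting the first from the second: A - 12C = -22.
Subtracting the second from the third: A + 24C = 50.
Solving: C = 2, A = 2, then B = -4.
Hence c_{12} = 2·12 + (-4) + 2·4096 = 8212.

8212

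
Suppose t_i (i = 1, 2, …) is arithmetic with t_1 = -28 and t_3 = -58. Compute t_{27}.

-418

Common difference d = (-58 - (-28)) / (3 - 1) = -15.
t_i = -28 + (i - 1)·(-15).
t_{27} = -28 + 26·(-15) = -418.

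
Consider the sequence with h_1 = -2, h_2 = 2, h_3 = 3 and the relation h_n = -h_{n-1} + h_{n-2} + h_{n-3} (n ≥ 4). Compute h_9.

18

Step forward from the initial values:
h_4 = -3  h_5 = 8  h_6 = -8  h_7 = 13  h_8 = -13  h_9 = 18.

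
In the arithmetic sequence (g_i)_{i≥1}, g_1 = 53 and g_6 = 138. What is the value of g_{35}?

631

Common difference d = (138 - 53) / (6 - 1) = 17.
g_i = 53 + (i - 1)·17.
g_{35} = 53 + 34·17 = 631.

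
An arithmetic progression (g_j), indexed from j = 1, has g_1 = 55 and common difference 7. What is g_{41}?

335

g_j = 55 + (j - 1)·7.
g_{41} = 55 + 40·7 = 335.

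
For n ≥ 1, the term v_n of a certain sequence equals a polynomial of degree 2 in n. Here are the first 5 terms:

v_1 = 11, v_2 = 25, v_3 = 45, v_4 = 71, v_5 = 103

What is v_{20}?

1st diffs: 14, 20, 26, 32.
2nd diffs: 6, 6, 6 (constant).
So v_n = 3n^2 + 5n + 3.
Evaluating at n = 20 gives v_{20} = 1303.

1303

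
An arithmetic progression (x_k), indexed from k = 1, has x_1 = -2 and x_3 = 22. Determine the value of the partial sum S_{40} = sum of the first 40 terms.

9280

Common difference d = (22 - (-2)) / (3 - 1) = 12.
x_k = -2 + (k - 1)·12.
x_{40} = 466; S = 40·(-2 + 466)/2 = 9280.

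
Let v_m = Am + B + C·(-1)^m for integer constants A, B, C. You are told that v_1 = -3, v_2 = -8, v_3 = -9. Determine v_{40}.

At m = 1, 2, 3: A + B - C = -3; 2A + B + C = -8; 3A + B - C = -9.
Subtracting the first from the second: A + 2C = -5.
Subtracting the second from the third: A - 2C = -1.
Solving: C = -1, A = -3, then B = -1.
Hence v_{40} = -3·40 + (-1) + (-1)·1 = -122.

-122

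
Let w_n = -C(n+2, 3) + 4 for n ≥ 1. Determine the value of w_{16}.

-812

C(18, 3) = 816, so w_{16} = -812.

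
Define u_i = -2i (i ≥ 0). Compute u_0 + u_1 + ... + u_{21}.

-462

Over i = 0..21: Σi = 231.
Total = (-2)·231 = -462.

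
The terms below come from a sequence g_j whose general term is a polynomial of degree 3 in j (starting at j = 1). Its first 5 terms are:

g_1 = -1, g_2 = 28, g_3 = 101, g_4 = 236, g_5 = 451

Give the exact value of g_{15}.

10961

1st diffs: 29, 73, 135, 215.
2nd diffs: 44, 62, 80.
3rd diffs: 18, 18 (constant).
Newton forward-difference form: g_j = -1 + 29·C(j-1,1) + 44·C(j-1,2) + 18·C(j-1,3).
At j = 15: j-1 = 14, so g_{15} = -1 + 406 + 4004 + 6552 = 10961.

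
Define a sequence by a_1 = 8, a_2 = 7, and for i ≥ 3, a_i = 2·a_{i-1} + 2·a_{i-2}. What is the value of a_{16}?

Compute successive terms:
a_3 = 30  a_4 = 74  a_5 = 208  …  a_{13} = 641792  a_{14} = 1753408  a_{15} = 4790400  a_{16} = 13087616.

13087616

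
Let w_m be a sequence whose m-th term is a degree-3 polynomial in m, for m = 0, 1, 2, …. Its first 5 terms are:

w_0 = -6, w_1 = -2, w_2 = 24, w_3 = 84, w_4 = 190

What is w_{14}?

6420

1st diffs: 4, 26, 60, 106.
2nd diffs: 22, 34, 46.
3rd diffs: 12, 12 (constant).
Newton forward-difference form: w_m = -6 + 4·C(m,1) + 22·C(m,2) + 12·C(m,3).
At m = 14: m = 14, so w_{14} = -6 + 56 + 2002 + 4368 = 6420.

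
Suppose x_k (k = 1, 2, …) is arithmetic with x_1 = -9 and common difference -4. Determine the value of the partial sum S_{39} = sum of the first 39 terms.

-3315

x_k = -9 + (k - 1)·(-4).
x_{39} = -161; S = 39·(-9 + (-161))/2 = -3315.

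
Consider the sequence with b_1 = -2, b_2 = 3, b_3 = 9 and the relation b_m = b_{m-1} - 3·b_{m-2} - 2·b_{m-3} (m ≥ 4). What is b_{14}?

12871

b_4 = 4;  b_5 = -29;  b_6 = -59;  …;  b_{11} = -1941;  b_{12} = -1091;  b_{13} = 5716;  b_{14} = 12871.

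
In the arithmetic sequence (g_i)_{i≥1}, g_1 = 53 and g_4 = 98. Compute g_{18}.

308

Common difference d = (98 - 53) / (4 - 1) = 15.
g_i = 53 + (i - 1)·15.
g_{18} = 53 + 17·15 = 308.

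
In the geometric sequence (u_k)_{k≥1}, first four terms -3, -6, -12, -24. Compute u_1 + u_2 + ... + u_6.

-189

Common ratio r = 2.
u_k = (-3)·2^(k-1).
S = (-3)·(2^6 - 1)/(2 - 1) = (-3)·(64 - 1)/(1) = -189.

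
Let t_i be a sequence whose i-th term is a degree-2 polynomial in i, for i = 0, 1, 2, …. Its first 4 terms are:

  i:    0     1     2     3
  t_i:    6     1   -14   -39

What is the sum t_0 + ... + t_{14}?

-4985

1st diffs: -5, -15, -25.
2nd diffs: -10, -10 (constant).
So t_i = -5i^2 + 6.
Continuing: …, -74, -119, -174, -239, …, t_{14} = -974.
Summing i = 0..14 (15 terms) gives -4985.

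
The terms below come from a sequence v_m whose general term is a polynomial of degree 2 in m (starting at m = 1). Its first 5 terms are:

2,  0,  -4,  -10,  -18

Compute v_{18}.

1st diffs: -2, -4, -6, -8.
2nd diffs: -2, -2, -2 (constant).
Newton forward-difference form: v_m = 2 + (-2)·C(m-1,1) + (-2)·C(m-1,2).
At m = 18: m-1 = 17, so v_{18} = 2 - 34 - 272 = -304.

-304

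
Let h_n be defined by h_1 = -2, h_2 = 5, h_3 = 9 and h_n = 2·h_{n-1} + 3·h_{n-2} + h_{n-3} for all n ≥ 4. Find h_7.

893

Compute successive terms:
h_4 = 31  h_5 = 94  h_6 = 290  h_7 = 893.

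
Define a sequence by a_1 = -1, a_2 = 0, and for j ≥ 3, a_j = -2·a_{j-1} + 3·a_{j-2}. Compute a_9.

Compute successive terms:
a_3 = -3, a_4 = 6, a_5 = -21, a_6 = 60, a_7 = -183, a_8 = 546, a_9 = -1641.
(Characteristic roots are 1 and -3.)

-1641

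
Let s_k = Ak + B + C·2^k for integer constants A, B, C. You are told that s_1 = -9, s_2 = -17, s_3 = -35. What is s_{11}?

-10219

The three given values yield: A + B + 2C = -9; 2A + B + 4C = -17; 3A + B + 8C = -35.
Subtracting the first from the second: A + 2C = -8.
Subtracting the second from the third: A + 4C = -18.
Solving: C = -5, A = 2, then B = -1.
Hence s_{11} = 2·11 + (-1) + (-5)·2048 = -10219.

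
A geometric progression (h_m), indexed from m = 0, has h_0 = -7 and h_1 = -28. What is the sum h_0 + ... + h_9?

Common ratio r = 4.
h_m = (-7)·4^(m-0).
S = (-7)·(4^10 - 1)/(4 - 1) = (-7)·(1048576 - 1)/(3) = -2446675.

-2446675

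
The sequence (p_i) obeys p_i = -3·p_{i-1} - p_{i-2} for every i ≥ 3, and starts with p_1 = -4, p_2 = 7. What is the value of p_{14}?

Iterate the recurrence:
p_3 = -17  p_4 = 44  p_5 = -115  …  p_{11} = -37019  p_{12} = 96917  p_{13} = -253732  p_{14} = 664279.

664279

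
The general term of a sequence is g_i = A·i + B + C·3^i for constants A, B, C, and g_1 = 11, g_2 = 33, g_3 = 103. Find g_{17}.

Plug in i = 1, 2, 3: A + B + 3C = 11; 2A + B + 9C = 33; 3A + B + 27C = 103.
Subtracting the first from the second: A + 6C = 22.
Subtracting the second from the third: A + 18C = 70.
Solving: C = 4, A = -2, then B = 1.
So g_i = -2·i + 1 + 4·3^i; at i=17 this is 516560619.

516560619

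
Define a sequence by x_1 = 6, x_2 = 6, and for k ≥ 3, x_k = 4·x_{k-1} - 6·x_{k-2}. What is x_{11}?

Applying the relation repeatedly:
x_3 = -12, x_4 = -84, x_5 = -264, x_6 = -552, x_7 = -624, x_8 = 816, x_9 = 7008, x_{10} = 23136, x_{11} = 50496.

50496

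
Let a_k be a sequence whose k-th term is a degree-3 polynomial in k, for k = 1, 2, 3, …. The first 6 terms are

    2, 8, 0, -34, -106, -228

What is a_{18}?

1st diffs: 6, -8, -34, -72, -122.
2nd diffs: -14, -26, -38, -50.
3rd diffs: -12, -12, -12 (constant).
So a_k = -2k^3 + 5k^2 + 5k - 6.
Evaluating at k = 18 gives a_{18} = -9960.

-9960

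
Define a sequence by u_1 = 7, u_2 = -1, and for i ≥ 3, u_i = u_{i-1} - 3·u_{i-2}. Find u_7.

u_3 = -22;  u_4 = -19;  u_5 = 47;  u_6 = 104;  u_7 = -37.

-37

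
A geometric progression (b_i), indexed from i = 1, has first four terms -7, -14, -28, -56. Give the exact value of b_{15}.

-114688

Common ratio r = 2.
b_i = (-7)·2^(i-1).
b_{15} = (-7)·2^14 = -114688.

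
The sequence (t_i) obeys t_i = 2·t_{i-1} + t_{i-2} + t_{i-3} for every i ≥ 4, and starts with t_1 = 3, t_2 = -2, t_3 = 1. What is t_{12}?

Step forward from the initial values:
t_4 = 3;  t_5 = 5;  t_6 = 14;  t_7 = 36;  t_8 = 91;  t_9 = 232;  t_{10} = 591;  t_{11} = 1505;  t_{12} = 3833.

3833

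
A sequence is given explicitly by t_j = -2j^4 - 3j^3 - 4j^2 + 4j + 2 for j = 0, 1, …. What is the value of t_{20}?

t_{20} = -2·20^4 - 3·20^3 - 4·20^2 + 4·20 + 2 = -345518.

-345518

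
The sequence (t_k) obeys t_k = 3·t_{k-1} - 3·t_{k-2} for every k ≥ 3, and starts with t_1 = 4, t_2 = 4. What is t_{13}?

Step forward from the initial values:
t_3 = 0, t_4 = -12, t_5 = -36, …, t_{10} = 324, t_{11} = 972, t_{12} = 1944, t_{13} = 2916.

2916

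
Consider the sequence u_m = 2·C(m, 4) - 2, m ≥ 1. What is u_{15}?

C(15, 4) = 1365, so u_{15} = 2728.

2728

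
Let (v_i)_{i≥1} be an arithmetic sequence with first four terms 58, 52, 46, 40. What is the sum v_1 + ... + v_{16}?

208

Common difference d = -6.
v_i = 58 + (i - 1)·(-6).
v_{16} = -32; S = 16·(58 + (-32))/2 = 208.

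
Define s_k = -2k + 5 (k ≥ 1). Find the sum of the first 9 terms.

Over k = 1..9: Σk = 45.
Total = (-2)·45 + (5)·9 = -45.

-45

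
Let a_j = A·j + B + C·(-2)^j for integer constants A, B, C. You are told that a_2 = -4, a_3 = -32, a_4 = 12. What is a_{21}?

Write the equations: 2A + B + 4C = -4; 3A + B - 8C = -32; 4A + B + 16C = 12.
Subtracting the first from the second: A - 12C = -28.
Subtracting the second from the third: A + 24C = 44.
Solving: C = 2, A = -4, then B = -4.
So a_j = -4·j + (-4) + 2·(-2)^j; at j=21 this is -4194392.

-4194392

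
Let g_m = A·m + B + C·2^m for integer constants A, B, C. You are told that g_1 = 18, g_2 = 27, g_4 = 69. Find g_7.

414

Plug in m = 1, 2, 4: A + B + 2C = 18; 2A + B + 4C = 27; 4A + B + 16C = 69.
Subtracting the first from the second: A + 2C = 9.
Subtracting the second from the third: 2A + 12C = 42.
Solving: C = 3, A = 3, then B = 9.
Hence g_7 = 3·7 + 9 + 3·128 = 414.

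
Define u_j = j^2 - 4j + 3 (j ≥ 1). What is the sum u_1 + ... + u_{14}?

637

Over j = 1..14: Σj = 105, Σj² = 1015.
Total = (1)·1015 + (-4)·105 + (3)·14 = 637.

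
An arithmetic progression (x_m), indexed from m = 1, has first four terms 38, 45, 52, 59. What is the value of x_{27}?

220

Common difference d = 7.
x_m = 38 + (m - 1)·7.
x_{27} = 38 + 26·7 = 220.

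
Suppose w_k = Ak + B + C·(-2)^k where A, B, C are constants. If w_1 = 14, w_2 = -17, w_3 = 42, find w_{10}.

At k = 1, 2, 3: A + B - 2C = 14; 2A + B + 4C = -17; 3A + B - 8C = 42.
Subtracting the first from the second: A + 6C = -31.
Subtracting the second from the third: A - 12C = 59.
Solving: C = -5, A = -1, then B = 5.
Therefore w_{10} = -10 + 5 + (-5)·1024 = -5125.

-5125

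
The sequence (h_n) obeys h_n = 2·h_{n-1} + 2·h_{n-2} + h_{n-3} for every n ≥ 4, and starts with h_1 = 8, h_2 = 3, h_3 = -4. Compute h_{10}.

h_4 = 6, h_5 = 7, h_6 = 22, h_7 = 64, h_8 = 179, h_9 = 508, h_{10} = 1438.

1438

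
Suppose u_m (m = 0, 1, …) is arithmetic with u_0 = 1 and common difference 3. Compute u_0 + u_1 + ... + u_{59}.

5370

u_m = 1 + (m - 0)·3.
u_{59} = 178; S = 60·(1 + 178)/2 = 5370.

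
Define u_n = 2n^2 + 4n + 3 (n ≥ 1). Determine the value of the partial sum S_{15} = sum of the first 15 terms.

Over n = 1..15: Σn = 120, Σn² = 1240.
Total = (2)·1240 + (4)·120 + (3)·15 = 3005.

3005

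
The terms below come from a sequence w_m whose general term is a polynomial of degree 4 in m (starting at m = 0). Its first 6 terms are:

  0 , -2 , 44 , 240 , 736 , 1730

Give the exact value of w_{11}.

35288

1st diffs: -2, 46, 196, 496, 994.
2nd diffs: 48, 150, 300, 498.
3rd diffs: 102, 150, 198.
4th diffs: 48, 48 (constant).
So w_m = 2m^4 + 5m^3 - 5m^2 - 4m.
Evaluating at m = 11 gives w_{11} = 35288.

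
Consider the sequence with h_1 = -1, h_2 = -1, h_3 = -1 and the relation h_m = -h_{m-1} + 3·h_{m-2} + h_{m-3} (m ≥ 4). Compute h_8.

-31

h_4 = -3  h_5 = -1  h_6 = -9  h_7 = 3  h_8 = -31.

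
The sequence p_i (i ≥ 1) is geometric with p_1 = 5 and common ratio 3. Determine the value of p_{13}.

p_i = 5·3^(i-1).
p_{13} = 5·3^12 = 2657205.

2657205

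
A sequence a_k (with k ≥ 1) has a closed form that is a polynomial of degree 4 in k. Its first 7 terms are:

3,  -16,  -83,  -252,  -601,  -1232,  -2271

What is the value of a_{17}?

1st diffs: -19, -67, -169, -349, -631, -1039.
2nd diffs: -48, -102, -180, -282, -408.
3rd diffs: -54, -78, -102, -126.
4th diffs: -24, -24, -24 (constant).
Newton forward-difference form: a_k = 3 + (-19)·C(k-1,1) + (-48)·C(k-1,2) + (-54)·C(k-1,3) + (-24)·C(k-1,4).
At k = 17: k-1 = 16, so a_{17} = 3 - 304 - 5760 - 30240 - 43680 = -79981.

-79981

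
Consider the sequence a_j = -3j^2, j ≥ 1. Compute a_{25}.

-1875

a_{25} = -3·25^2 = -1875.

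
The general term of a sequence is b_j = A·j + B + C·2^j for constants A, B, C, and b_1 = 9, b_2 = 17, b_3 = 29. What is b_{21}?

4194389

Plug in j = 1, 2, 3: A + B + 2C = 9; 2A + B + 4C = 17; 3A + B + 8C = 29.
Subtracting the first from the second: A + 2C = 8.
Subtracting the second from the third: A + 4C = 12.
Solving: C = 2, A = 4, then B = 1.
Hence b_{21} = 4·21 + 1 + 2·2097152 = 4194389.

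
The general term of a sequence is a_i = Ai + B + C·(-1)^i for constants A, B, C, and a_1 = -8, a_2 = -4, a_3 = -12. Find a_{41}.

Plug in i = 1, 2, 3: A + B - C = -8; 2A + B + C = -4; 3A + B - C = -12.
Subtracting the first from the second: A + 2C = 4.
Subtracting the second from the third: A - 2C = -8.
Solving: C = 3, A = -2, then B = -3.
Therefore a_{41} = -82 + (-3) + 3·(-1) = -88.

-88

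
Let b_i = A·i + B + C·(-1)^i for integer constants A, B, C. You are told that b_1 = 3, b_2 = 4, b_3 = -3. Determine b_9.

Write the equations: A + B - C = 3; 2A + B + C = 4; 3A + B - C = -3.
Subtracting the first from the second: A + 2C = 1.
Subtracting the second from the third: A - 2C = -7.
Solving: C = 2, A = -3, then B = 8.
So b_i = -3·i + 8 + 2·(-1)^i; at i=9 this is -21.

-21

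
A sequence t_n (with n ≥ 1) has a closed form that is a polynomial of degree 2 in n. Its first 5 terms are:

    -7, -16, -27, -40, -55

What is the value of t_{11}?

-187

1st diffs: -9, -11, -13, -15.
2nd diffs: -2, -2, -2 (constant).
Newton forward-difference form: t_n = -7 + (-9)·C(n-1,1) + (-2)·C(n-1,2).
At n = 11: n-1 = 10, so t_{11} = -7 - 90 - 90 = -187.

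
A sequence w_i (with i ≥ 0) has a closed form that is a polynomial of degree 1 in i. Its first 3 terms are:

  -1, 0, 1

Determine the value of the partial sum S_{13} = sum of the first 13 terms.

65

1st diffs: 1, 1 (constant).
So w_i = i - 1.
Continuing: …, 2, 3, 4, 5, …, w_{12} = 11.
Summing i = 0..12 (13 terms) gives 65.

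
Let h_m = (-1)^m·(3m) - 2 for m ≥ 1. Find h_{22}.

64

(-1)^22 = 1; 3m at m=22 is 66; so h_{22} = 64.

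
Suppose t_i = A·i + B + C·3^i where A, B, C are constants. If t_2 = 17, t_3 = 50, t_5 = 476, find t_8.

Write the equations: 2A + B + 9C = 17; 3A + B + 27C = 50; 5A + B + 243C = 476.
Subtracting the first from the second: A + 18C = 33.
Subtracting the second from the third: 2A + 216C = 426.
Solving: C = 2, A = -3, then B = 5.
So t_i = -3·i + 5 + 2·3^i; at i=8 this is 13103.

13103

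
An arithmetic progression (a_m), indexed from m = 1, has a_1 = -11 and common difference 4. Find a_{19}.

61

a_m = -11 + (m - 1)·4.
a_{19} = -11 + 18·4 = 61.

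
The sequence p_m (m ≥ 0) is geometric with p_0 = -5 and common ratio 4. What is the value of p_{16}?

-21474836480

p_m = (-5)·4^(m-0).
p_{16} = (-5)·4^16 = -21474836480.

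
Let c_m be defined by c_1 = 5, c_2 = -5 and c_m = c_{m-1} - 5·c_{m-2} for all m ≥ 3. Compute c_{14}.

Iterate the recurrence:
c_3 = -30  c_4 = -5  c_5 = 145  …  c_{11} = 1545  c_{12} = -40430  c_{13} = -48155  c_{14} = 153995.

153995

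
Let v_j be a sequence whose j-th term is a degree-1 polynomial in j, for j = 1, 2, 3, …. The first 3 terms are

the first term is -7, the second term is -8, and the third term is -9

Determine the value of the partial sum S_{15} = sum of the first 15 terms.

-210

1st diffs: -1, -1 (constant).
So v_j = -j - 6.
Continuing: …, -10, -11, -12, -13, …, v_{15} = -21.
Summing j = 1..15 (15 terms) gives -210.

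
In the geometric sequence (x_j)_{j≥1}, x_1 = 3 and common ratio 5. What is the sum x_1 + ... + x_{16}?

114440917968

x_j = 3·5^(j-1).
S = 3·(5^16 - 1)/(5 - 1) = 3·(152587890625 - 1)/(4) = 114440917968.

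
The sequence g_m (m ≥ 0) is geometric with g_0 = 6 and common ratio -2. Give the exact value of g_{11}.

g_m = 6·(-2)^(m-0).
g_{11} = 6·(-2)^11 = -12288.

-12288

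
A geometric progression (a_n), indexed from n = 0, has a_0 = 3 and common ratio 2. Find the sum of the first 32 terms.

12884901885

a_n = 3·2^(n-0).
S = 3·(2^32 - 1)/(2 - 1) = 3·(4294967296 - 1)/(1) = 12884901885.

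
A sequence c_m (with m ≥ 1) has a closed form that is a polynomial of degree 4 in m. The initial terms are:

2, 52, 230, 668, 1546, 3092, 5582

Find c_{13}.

61850

1st diffs: 50, 178, 438, 878, 1546, 2490.
2nd diffs: 128, 260, 440, 668, 944.
3rd diffs: 132, 180, 228, 276.
4th diffs: 48, 48, 48 (constant).
Newton forward-difference form: c_m = 2 + 50·C(m-1,1) + 128·C(m-1,2) + 132·C(m-1,3) + 48·C(m-1,4).
At m = 13: m-1 = 12, so c_{13} = 2 + 600 + 8448 + 29040 + 23760 = 61850.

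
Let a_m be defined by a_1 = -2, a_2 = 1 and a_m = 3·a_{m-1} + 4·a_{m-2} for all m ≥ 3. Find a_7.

Applying the relation repeatedly:
a_3 = -5; a_4 = -11; a_5 = -53; a_6 = -203; a_7 = -821.
(Characteristic roots are 4 and -1.)

-821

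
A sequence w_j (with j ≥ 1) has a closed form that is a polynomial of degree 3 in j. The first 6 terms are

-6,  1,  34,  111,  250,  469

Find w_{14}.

7261

1st diffs: 7, 33, 77, 139, 219.
2nd diffs: 26, 44, 62, 80.
3rd diffs: 18, 18, 18 (constant).
Newton forward-difference form: w_j = -6 + 7·C(j-1,1) + 26·C(j-1,2) + 18·C(j-1,3).
At j = 14: j-1 = 13, so w_{14} = -6 + 91 + 2028 + 5148 = 7261.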